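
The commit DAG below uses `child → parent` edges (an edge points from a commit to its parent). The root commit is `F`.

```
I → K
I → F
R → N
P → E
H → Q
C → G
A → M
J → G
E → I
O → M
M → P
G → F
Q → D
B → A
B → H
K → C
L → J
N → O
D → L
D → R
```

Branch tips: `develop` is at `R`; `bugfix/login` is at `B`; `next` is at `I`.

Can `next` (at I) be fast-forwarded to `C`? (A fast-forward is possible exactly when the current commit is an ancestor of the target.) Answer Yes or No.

A fast-forward from I to C is possible iff I is an ancestor of C.
Ancestors of C: {C, F, G}.
I is not among them, so fast-forward is not possible.

No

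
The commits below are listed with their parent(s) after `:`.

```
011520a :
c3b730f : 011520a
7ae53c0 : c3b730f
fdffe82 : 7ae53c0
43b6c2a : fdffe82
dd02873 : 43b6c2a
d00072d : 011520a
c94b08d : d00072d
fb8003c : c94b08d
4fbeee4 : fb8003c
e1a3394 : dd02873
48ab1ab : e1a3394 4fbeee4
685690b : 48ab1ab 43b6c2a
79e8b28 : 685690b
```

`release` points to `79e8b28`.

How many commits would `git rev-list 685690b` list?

Walking parent pointers from 685690b: reachable set = {011520a, 43b6c2a, 48ab1ab, 4fbeee4, 685690b, 7ae53c0, c3b730f, c94b08d, d00072d, dd02873, e1a3394, fb8003c, fdffe82}.
That is 13 commits.

13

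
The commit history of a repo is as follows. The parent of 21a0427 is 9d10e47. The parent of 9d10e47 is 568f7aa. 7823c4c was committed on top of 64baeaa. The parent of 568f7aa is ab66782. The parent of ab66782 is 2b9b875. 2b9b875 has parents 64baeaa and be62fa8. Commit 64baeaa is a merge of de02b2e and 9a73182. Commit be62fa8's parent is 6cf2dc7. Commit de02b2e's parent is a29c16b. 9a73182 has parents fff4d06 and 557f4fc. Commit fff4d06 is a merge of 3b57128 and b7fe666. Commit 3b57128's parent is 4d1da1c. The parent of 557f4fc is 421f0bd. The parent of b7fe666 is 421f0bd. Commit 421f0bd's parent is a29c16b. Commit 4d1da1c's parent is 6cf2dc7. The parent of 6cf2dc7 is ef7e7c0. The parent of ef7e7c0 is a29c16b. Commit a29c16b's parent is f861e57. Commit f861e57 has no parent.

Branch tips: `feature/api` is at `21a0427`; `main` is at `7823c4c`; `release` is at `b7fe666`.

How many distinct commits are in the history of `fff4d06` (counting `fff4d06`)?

Walking parent pointers from fff4d06: reachable set = {3b57128, 421f0bd, 4d1da1c, 6cf2dc7, a29c16b, b7fe666, ef7e7c0, f861e57, fff4d06}.
That is 9 commits.

9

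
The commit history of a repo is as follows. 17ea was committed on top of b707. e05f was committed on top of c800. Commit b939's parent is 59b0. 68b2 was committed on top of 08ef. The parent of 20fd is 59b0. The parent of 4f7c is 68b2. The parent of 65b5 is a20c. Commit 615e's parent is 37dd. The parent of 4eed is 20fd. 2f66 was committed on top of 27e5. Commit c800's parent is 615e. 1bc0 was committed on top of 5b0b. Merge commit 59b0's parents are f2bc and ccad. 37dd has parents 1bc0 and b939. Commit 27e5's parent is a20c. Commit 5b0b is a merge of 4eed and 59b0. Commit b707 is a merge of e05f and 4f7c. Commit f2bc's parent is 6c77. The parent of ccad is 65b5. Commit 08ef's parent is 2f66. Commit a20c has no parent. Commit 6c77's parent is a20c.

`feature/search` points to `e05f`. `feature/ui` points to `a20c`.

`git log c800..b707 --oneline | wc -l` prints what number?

7

Reachable from b707: {08ef, 1bc0, 20fd, 27e5, 2f66, 37dd, 4eed, 4f7c, 59b0, 5b0b, 615e, 65b5, 68b2, 6c77, a20c, b707, b939, c800, ccad, e05f, f2bc}.
Reachable from c800: {1bc0, 20fd, 37dd, 4eed, 59b0, 5b0b, 615e, 65b5, 6c77, a20c, b939, c800, ccad, f2bc}.
In b707's history but not c800's: {08ef, 27e5, 2f66, 4f7c, 68b2, b707, e05f} — 7 commits.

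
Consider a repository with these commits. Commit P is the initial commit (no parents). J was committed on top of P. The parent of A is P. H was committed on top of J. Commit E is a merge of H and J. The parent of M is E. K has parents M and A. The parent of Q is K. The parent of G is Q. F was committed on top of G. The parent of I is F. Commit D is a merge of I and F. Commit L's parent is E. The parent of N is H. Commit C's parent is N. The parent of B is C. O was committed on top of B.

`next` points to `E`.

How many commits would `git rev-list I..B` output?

3

Reachable from B: {B, C, H, J, N, P}.
Reachable from I: {A, E, F, G, H, I, J, K, M, P, Q}.
In B's history but not I's: {B, C, N} — 3 commits.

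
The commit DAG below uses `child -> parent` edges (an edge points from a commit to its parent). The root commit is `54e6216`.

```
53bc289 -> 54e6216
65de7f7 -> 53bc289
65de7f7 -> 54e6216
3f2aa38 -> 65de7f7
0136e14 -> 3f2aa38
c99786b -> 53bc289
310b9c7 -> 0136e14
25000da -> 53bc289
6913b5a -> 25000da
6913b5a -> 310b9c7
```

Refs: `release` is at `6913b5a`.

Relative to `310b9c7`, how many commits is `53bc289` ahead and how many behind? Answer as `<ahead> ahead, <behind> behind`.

Reachable from 53bc289: {53bc289, 54e6216}.
Reachable from 310b9c7: {0136e14, 310b9c7, 3f2aa38, 53bc289, 54e6216, 65de7f7}.
Only in 53bc289's history (ahead): {} — 0.
Only in 310b9c7's history (behind): {0136e14, 310b9c7, 3f2aa38, 65de7f7} — 4.

0 ahead, 4 behind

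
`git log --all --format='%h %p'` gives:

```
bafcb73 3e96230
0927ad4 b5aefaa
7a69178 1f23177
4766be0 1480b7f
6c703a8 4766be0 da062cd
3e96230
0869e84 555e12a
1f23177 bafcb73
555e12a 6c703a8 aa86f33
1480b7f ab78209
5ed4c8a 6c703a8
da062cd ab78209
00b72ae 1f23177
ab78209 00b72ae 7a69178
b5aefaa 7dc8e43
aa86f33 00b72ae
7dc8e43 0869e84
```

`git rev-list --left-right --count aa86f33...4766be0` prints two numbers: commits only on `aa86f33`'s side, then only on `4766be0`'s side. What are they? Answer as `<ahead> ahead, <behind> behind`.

1 ahead, 4 behind

Reachable from aa86f33: {00b72ae, 1f23177, 3e96230, aa86f33, bafcb73}.
Reachable from 4766be0: {00b72ae, 1480b7f, 1f23177, 3e96230, 4766be0, 7a69178, ab78209, bafcb73}.
Only in aa86f33's history (ahead): {aa86f33} — 1.
Only in 4766be0's history (behind): {1480b7f, 4766be0, 7a69178, ab78209} — 4.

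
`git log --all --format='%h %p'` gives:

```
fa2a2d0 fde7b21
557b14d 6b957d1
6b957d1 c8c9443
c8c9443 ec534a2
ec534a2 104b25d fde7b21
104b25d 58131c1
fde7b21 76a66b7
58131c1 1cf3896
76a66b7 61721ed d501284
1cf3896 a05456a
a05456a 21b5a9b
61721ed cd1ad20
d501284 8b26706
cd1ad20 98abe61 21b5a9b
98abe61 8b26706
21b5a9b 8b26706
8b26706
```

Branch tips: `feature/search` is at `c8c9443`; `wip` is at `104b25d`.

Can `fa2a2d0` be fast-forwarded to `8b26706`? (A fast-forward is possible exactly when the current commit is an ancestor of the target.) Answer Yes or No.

No

A fast-forward from fa2a2d0 to 8b26706 is possible iff fa2a2d0 is an ancestor of 8b26706.
Ancestors of 8b26706: {8b26706}.
fa2a2d0 is not among them, so fast-forward is not possible.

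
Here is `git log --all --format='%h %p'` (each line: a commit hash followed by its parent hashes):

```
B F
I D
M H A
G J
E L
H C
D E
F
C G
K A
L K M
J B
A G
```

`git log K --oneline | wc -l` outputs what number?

6

Walking parent pointers from K: reachable set = {A, B, F, G, J, K}.
That is 6 commits.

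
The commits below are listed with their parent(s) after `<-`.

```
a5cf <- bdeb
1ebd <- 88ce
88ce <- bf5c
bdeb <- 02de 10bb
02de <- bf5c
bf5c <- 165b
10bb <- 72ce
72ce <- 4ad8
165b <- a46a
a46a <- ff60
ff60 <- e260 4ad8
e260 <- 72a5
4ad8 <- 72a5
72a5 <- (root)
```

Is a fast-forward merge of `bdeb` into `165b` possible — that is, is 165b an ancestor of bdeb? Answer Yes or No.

A fast-forward from 165b to bdeb is possible iff 165b is an ancestor of bdeb.
Ancestors of bdeb: {02de, 10bb, 165b, 4ad8, 72a5, 72ce, a46a, bdeb, bf5c, e260, ff60}.
165b is among them, so fast-forward is possible.

Yes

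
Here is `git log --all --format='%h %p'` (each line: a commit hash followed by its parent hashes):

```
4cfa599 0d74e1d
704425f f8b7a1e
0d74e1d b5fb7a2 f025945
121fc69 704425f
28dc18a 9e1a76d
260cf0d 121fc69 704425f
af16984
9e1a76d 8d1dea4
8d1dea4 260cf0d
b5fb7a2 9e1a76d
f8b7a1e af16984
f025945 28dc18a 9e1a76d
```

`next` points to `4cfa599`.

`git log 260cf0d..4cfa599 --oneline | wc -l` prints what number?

Reachable from 4cfa599: {0d74e1d, 121fc69, 260cf0d, 28dc18a, 4cfa599, 704425f, 8d1dea4, 9e1a76d, af16984, b5fb7a2, f025945, f8b7a1e}.
Reachable from 260cf0d: {121fc69, 260cf0d, 704425f, af16984, f8b7a1e}.
In 4cfa599's history but not 260cf0d's: {0d74e1d, 28dc18a, 4cfa599, 8d1dea4, 9e1a76d, b5fb7a2, f025945} — 7 commits.

7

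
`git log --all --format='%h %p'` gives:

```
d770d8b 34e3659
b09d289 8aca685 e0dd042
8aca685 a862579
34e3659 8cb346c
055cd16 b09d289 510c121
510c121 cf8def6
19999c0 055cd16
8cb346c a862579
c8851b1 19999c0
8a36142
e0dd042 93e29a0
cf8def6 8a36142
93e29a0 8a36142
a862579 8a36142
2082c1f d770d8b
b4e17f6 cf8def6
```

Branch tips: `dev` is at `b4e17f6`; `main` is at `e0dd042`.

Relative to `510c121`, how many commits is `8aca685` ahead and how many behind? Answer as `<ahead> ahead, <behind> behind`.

Reachable from 8aca685: {8a36142, 8aca685, a862579}.
Reachable from 510c121: {510c121, 8a36142, cf8def6}.
Only in 8aca685's history (ahead): {8aca685, a862579} — 2.
Only in 510c121's history (behind): {510c121, cf8def6} — 2.

2 ahead, 2 behind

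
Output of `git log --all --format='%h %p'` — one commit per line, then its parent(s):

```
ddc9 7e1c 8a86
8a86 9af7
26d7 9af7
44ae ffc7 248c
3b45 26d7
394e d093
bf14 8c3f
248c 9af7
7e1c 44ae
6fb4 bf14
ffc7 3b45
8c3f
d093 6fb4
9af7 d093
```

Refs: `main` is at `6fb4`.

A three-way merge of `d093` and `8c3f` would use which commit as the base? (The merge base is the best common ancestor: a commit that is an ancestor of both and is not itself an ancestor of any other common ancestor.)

8c3f

Ancestors of d093: {6fb4, 8c3f, bf14, d093}.
Ancestors of 8c3f: {8c3f}.
Common ancestors: {8c3f}.
The only common ancestor is 8c3f, so it is the merge base.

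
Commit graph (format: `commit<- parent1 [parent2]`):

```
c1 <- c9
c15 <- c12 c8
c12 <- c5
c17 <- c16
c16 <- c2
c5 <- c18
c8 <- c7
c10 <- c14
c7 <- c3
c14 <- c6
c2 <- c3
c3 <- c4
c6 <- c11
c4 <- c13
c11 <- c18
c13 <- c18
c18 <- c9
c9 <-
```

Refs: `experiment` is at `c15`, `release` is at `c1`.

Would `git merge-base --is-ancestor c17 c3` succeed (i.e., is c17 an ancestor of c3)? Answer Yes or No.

No

Ancestors of c3: {c13, c18, c3, c4, c9}.
c17 is not in that set, so it is not an ancestor of c3.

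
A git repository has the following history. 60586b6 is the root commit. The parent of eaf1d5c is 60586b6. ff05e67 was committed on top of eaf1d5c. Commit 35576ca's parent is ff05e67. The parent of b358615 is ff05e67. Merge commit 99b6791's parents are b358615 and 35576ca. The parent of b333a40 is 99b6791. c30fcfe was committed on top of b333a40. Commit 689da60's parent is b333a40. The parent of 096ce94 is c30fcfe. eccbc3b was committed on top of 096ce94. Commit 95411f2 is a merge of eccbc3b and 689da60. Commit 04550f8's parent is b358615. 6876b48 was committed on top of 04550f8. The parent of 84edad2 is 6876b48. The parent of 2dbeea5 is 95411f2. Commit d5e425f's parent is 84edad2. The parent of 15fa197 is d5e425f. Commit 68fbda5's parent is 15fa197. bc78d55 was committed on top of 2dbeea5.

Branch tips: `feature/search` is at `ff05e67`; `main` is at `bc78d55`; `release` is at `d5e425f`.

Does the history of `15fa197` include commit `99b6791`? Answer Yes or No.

No

Ancestors of 15fa197: {04550f8, 15fa197, 60586b6, 6876b48, 84edad2, b358615, d5e425f, eaf1d5c, ff05e67}.
99b6791 is not in that set, so it is not an ancestor of 15fa197.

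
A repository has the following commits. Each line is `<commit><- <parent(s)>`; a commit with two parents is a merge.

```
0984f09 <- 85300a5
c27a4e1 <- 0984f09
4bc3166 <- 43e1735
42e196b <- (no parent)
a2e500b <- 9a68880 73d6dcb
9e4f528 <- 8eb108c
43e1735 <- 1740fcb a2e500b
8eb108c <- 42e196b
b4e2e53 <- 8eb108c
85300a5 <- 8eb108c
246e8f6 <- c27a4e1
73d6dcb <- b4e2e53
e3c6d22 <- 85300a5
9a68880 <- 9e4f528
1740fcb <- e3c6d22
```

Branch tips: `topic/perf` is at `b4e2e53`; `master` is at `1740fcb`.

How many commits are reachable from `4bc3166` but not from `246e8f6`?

9

Reachable from 4bc3166: {1740fcb, 42e196b, 43e1735, 4bc3166, 73d6dcb, 85300a5, 8eb108c, 9a68880, 9e4f528, a2e500b, b4e2e53, e3c6d22}.
Reachable from 246e8f6: {0984f09, 246e8f6, 42e196b, 85300a5, 8eb108c, c27a4e1}.
In 4bc3166's history but not 246e8f6's: {1740fcb, 43e1735, 4bc3166, 73d6dcb, 9a68880, 9e4f528, a2e500b, b4e2e53, e3c6d22} — 9 commits.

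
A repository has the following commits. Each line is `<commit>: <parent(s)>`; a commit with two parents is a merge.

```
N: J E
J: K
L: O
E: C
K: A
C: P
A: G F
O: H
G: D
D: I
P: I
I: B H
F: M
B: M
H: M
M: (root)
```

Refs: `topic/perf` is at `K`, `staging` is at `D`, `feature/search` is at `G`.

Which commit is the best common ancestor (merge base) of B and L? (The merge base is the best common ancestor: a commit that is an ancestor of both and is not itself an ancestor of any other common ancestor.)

Ancestors of B: {B, M}.
Ancestors of L: {H, L, M, O}.
Common ancestors: {M}.
The only common ancestor is M, so it is the merge base.

M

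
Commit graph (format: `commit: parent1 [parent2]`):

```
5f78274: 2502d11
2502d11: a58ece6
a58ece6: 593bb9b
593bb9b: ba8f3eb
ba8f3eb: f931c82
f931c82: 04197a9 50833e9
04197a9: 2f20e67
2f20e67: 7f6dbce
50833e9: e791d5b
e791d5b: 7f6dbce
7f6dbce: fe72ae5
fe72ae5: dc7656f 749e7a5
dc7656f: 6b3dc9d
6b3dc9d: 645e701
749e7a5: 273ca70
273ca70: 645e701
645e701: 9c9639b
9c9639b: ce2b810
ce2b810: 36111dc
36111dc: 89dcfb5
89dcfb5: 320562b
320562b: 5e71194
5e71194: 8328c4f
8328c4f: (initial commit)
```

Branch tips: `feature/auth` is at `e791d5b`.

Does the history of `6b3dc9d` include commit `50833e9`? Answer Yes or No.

Ancestors of 6b3dc9d: {320562b, 36111dc, 5e71194, 645e701, 6b3dc9d, 8328c4f, 89dcfb5, 9c9639b, ce2b810}.
50833e9 is not in that set, so it is not an ancestor of 6b3dc9d.

No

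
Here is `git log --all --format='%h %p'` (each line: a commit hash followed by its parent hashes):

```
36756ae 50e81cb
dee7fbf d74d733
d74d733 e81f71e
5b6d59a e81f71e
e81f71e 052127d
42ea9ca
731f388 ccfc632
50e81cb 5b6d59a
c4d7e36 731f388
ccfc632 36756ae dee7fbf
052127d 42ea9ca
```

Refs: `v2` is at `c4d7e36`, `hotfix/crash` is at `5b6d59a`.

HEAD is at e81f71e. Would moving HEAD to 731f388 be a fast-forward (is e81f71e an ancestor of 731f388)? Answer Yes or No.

Yes

A fast-forward from e81f71e to 731f388 is possible iff e81f71e is an ancestor of 731f388.
Ancestors of 731f388: {052127d, 36756ae, 42ea9ca, 50e81cb, 5b6d59a, 731f388, ccfc632, d74d733, dee7fbf, e81f71e}.
e81f71e is among them, so fast-forward is possible.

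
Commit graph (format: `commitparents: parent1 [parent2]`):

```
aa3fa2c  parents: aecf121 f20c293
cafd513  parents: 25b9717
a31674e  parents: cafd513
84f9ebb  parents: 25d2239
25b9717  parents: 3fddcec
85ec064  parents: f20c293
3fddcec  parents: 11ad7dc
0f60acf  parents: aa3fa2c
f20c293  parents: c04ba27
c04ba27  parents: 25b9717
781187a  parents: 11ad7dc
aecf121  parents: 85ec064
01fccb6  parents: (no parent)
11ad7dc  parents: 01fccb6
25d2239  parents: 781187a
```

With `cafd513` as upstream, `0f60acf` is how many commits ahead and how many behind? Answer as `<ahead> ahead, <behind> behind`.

6 ahead, 1 behind

Reachable from 0f60acf: {01fccb6, 0f60acf, 11ad7dc, 25b9717, 3fddcec, 85ec064, aa3fa2c, aecf121, c04ba27, f20c293}.
Reachable from cafd513: {01fccb6, 11ad7dc, 25b9717, 3fddcec, cafd513}.
Only in 0f60acf's history (ahead): {0f60acf, 85ec064, aa3fa2c, aecf121, c04ba27, f20c293} — 6.
Only in cafd513's history (behind): {cafd513} — 1.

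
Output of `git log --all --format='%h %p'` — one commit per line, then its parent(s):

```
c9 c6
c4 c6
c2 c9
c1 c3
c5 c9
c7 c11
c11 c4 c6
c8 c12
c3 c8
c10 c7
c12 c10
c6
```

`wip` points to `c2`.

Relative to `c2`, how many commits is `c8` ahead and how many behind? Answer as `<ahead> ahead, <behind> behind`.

Reachable from c8: {c10, c11, c12, c4, c6, c7, c8}.
Reachable from c2: {c2, c6, c9}.
Only in c8's history (ahead): {c10, c11, c12, c4, c7, c8} — 6.
Only in c2's history (behind): {c2, c9} — 2.

6 ahead, 2 behind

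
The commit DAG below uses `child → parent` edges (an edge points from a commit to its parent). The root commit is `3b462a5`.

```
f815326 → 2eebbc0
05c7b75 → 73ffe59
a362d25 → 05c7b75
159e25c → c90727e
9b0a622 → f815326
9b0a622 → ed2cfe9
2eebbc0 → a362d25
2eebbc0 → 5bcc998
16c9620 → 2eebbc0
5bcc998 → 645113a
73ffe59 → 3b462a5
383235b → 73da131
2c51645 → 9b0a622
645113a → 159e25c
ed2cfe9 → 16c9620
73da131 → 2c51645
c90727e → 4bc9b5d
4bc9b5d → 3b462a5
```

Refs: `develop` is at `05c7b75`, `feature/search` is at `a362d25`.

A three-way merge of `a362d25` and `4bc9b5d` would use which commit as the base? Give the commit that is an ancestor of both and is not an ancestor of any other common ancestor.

3b462a5

Ancestors of a362d25: {05c7b75, 3b462a5, 73ffe59, a362d25}.
Ancestors of 4bc9b5d: {3b462a5, 4bc9b5d}.
Common ancestors: {3b462a5}.
The only common ancestor is 3b462a5, so it is the merge base.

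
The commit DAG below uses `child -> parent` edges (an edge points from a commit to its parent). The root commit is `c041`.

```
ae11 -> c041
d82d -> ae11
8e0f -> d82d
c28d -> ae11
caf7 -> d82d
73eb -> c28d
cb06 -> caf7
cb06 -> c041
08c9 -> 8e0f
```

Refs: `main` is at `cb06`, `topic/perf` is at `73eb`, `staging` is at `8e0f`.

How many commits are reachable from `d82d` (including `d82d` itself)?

3

Walking parent pointers from d82d: reachable set = {ae11, c041, d82d}.
That is 3 commits.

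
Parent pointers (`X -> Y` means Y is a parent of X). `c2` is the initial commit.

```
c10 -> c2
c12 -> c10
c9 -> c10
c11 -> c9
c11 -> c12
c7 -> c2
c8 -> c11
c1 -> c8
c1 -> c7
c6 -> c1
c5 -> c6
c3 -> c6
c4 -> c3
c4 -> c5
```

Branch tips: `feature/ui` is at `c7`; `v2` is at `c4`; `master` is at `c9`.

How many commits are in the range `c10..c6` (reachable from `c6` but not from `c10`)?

7

Reachable from c6: {c1, c10, c11, c12, c2, c6, c7, c8, c9}.
Reachable from c10: {c10, c2}.
In c6's history but not c10's: {c1, c11, c12, c6, c7, c8, c9} — 7 commits.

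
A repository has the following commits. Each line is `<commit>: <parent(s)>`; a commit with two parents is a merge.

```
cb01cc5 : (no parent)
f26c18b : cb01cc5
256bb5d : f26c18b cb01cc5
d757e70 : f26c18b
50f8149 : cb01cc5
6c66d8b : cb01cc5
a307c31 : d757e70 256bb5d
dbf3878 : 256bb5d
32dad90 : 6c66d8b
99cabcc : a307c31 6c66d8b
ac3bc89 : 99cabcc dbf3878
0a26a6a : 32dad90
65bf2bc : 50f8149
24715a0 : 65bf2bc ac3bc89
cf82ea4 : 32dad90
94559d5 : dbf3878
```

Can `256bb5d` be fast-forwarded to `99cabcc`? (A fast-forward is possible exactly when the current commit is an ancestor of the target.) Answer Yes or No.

Yes

A fast-forward from 256bb5d to 99cabcc is possible iff 256bb5d is an ancestor of 99cabcc.
Ancestors of 99cabcc: {256bb5d, 6c66d8b, 99cabcc, a307c31, cb01cc5, d757e70, f26c18b}.
256bb5d is among them, so fast-forward is possible.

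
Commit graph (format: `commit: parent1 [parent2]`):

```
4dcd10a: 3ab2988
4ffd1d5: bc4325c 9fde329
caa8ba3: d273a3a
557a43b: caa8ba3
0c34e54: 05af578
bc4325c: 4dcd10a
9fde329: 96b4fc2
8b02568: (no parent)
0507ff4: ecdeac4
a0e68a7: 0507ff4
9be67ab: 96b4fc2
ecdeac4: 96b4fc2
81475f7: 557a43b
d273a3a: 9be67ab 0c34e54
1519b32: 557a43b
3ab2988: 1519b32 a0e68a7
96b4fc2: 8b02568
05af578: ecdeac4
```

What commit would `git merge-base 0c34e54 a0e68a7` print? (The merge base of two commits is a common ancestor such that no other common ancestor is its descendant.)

ecdeac4

Ancestors of 0c34e54: {05af578, 0c34e54, 8b02568, 96b4fc2, ecdeac4}.
Ancestors of a0e68a7: {0507ff4, 8b02568, 96b4fc2, a0e68a7, ecdeac4}.
Common ancestors: {8b02568, 96b4fc2, ecdeac4}.
Among these, ecdeac4 is not an ancestor of any other common ancestor — it is the merge base.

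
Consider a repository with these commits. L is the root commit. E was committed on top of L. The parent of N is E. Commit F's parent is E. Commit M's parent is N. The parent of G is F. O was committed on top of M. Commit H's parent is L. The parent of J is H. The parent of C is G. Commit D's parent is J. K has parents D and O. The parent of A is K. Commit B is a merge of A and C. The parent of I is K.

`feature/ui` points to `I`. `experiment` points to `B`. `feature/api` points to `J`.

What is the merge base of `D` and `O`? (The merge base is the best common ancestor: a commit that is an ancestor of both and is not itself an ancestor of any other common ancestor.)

Ancestors of D: {D, H, J, L}.
Ancestors of O: {E, L, M, N, O}.
Common ancestors: {L}.
The only common ancestor is L, so it is the merge base.

L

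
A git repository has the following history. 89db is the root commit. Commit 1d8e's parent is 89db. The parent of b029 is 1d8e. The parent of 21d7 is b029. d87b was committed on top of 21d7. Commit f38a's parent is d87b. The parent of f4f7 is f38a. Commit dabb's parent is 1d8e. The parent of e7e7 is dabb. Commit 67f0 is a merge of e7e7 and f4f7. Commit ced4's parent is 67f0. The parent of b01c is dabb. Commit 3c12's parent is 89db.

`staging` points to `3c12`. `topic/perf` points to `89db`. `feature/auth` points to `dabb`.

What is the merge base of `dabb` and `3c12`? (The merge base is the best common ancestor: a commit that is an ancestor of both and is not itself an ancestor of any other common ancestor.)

Ancestors of dabb: {1d8e, 89db, dabb}.
Ancestors of 3c12: {3c12, 89db}.
Common ancestors: {89db}.
The only common ancestor is 89db, so it is the merge base.

89db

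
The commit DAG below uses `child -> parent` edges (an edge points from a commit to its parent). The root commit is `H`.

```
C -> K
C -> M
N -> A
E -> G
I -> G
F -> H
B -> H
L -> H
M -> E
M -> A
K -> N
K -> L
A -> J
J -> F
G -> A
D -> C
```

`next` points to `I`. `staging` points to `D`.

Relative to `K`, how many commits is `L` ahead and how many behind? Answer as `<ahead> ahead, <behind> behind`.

0 ahead, 5 behind

Reachable from L: {H, L}.
Reachable from K: {A, F, H, J, K, L, N}.
Only in L's history (ahead): {} — 0.
Only in K's history (behind): {A, F, J, K, N} — 5.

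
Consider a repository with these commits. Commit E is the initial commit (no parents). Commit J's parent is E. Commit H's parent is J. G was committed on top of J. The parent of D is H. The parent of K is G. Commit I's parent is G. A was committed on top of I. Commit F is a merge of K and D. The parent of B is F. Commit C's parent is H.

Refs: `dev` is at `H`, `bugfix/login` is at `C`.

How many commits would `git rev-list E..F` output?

Reachable from F: {D, E, F, G, H, J, K}.
Reachable from E: {E}.
In F's history but not E's: {D, F, G, H, J, K} — 6 commits.

6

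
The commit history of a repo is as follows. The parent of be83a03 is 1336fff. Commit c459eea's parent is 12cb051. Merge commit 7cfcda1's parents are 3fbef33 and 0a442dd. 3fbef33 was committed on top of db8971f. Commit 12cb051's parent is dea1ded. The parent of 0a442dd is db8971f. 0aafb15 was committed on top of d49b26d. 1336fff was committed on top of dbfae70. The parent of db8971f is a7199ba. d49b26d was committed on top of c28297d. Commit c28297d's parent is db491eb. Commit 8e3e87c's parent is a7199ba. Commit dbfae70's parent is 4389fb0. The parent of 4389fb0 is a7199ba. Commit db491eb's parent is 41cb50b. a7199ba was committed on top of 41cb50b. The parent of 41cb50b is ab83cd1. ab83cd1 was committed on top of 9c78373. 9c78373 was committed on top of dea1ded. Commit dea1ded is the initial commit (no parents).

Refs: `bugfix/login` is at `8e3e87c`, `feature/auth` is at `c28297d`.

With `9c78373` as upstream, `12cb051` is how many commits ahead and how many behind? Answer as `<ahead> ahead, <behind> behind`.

Reachable from 12cb051: {12cb051, dea1ded}.
Reachable from 9c78373: {9c78373, dea1ded}.
Only in 12cb051's history (ahead): {12cb051} — 1.
Only in 9c78373's history (behind): {9c78373} — 1.

1 ahead, 1 behind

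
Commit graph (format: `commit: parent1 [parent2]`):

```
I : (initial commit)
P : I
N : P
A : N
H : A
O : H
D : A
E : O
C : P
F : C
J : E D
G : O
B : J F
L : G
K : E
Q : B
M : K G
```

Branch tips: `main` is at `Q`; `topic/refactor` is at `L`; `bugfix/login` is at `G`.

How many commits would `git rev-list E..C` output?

1

Reachable from C: {C, I, P}.
Reachable from E: {A, E, H, I, N, O, P}.
In C's history but not E's: {C} — 1 commit.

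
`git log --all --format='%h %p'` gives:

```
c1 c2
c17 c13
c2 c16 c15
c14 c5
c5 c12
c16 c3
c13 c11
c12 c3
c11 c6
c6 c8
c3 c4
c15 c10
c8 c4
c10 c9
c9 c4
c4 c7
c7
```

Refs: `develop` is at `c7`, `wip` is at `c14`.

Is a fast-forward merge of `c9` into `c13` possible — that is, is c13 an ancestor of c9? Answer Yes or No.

A fast-forward from c13 to c9 is possible iff c13 is an ancestor of c9.
Ancestors of c9: {c4, c7, c9}.
c13 is not among them, so fast-forward is not possible.

No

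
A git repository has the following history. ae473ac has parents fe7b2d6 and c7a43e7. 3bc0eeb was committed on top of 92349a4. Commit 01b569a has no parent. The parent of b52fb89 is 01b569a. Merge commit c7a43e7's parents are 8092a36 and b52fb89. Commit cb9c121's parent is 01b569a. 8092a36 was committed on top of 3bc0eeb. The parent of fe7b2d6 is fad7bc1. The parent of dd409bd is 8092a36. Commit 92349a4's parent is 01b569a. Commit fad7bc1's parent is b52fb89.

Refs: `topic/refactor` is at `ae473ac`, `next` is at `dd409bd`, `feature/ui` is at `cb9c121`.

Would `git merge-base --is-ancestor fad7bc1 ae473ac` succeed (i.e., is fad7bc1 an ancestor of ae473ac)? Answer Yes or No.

Yes

Ancestors of ae473ac (commits reachable by following parents): {01b569a, 3bc0eeb, 8092a36, 92349a4, ae473ac, b52fb89, c7a43e7, fad7bc1, fe7b2d6}.
fad7bc1 is in that set, so it is an ancestor of ae473ac.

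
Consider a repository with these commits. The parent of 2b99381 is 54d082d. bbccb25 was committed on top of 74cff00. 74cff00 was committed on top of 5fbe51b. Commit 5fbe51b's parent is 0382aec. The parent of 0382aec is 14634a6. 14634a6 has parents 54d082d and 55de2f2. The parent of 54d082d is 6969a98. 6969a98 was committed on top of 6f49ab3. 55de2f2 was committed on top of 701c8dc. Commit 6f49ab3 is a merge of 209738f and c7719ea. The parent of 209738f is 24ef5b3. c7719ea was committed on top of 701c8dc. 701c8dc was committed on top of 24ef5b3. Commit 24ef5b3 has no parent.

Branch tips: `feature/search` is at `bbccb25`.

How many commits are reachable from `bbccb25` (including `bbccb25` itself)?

13

Walking parent pointers from bbccb25: reachable set = {0382aec, 14634a6, 209738f, 24ef5b3, 54d082d, 55de2f2, 5fbe51b, 6969a98, 6f49ab3, 701c8dc, 74cff00, bbccb25, c7719ea}.
That is 13 commits.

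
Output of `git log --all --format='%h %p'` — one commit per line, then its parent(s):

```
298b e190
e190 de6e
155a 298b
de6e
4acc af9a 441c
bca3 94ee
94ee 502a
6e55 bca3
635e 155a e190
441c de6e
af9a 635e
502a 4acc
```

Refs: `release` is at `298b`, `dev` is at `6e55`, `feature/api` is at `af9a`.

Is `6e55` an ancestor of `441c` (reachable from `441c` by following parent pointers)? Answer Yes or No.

Ancestors of 441c: {441c, de6e}.
6e55 is not in that set, so it is not an ancestor of 441c.

No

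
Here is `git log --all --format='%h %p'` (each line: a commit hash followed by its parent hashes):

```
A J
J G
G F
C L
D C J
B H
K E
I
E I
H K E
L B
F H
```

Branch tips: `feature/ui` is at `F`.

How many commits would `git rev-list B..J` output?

Reachable from J: {E, F, G, H, I, J, K}.
Reachable from B: {B, E, H, I, K}.
In J's history but not B's: {F, G, J} — 3 commits.

3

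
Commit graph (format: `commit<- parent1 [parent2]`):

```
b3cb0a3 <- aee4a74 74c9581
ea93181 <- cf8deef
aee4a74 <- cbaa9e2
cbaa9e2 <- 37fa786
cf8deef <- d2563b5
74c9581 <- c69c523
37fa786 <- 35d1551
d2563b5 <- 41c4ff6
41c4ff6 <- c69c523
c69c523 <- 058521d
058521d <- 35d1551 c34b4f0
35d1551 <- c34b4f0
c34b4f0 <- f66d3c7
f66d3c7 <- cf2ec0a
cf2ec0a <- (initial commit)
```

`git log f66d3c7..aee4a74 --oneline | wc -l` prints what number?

5

Reachable from aee4a74: {35d1551, 37fa786, aee4a74, c34b4f0, cbaa9e2, cf2ec0a, f66d3c7}.
Reachable from f66d3c7: {cf2ec0a, f66d3c7}.
In aee4a74's history but not f66d3c7's: {35d1551, 37fa786, aee4a74, c34b4f0, cbaa9e2} — 5 commits.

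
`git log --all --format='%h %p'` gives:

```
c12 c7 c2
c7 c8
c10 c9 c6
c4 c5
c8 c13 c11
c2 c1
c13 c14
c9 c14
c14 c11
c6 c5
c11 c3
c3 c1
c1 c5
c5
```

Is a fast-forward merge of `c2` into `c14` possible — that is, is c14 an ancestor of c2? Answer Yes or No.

A fast-forward from c14 to c2 is possible iff c14 is an ancestor of c2.
Ancestors of c2: {c1, c2, c5}.
c14 is not among them, so fast-forward is not possible.

No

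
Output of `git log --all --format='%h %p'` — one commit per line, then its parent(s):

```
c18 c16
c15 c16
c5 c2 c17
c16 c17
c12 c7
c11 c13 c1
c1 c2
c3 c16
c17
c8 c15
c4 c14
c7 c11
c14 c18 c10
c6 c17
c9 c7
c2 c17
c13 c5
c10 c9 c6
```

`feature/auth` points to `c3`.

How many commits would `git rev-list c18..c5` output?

Reachable from c5: {c17, c2, c5}.
Reachable from c18: {c16, c17, c18}.
In c5's history but not c18's: {c2, c5} — 2 commits.

2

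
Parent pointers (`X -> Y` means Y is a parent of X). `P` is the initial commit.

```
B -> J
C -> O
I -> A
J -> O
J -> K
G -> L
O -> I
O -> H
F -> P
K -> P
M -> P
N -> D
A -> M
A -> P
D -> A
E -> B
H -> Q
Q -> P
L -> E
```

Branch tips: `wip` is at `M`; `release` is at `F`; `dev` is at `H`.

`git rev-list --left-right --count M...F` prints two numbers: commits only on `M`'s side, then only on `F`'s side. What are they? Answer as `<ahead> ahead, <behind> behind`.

Reachable from M: {M, P}.
Reachable from F: {F, P}.
Only in M's history (ahead): {M} — 1.
Only in F's history (behind): {F} — 1.

1 ahead, 1 behind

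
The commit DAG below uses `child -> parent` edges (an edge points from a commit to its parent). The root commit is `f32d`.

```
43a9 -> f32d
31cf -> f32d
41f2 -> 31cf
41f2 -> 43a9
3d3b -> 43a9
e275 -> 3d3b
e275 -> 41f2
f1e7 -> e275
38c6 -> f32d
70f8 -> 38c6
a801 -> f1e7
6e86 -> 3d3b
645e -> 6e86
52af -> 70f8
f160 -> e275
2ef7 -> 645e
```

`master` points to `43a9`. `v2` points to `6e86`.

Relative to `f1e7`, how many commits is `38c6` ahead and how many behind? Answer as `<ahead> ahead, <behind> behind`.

Reachable from 38c6: {38c6, f32d}.
Reachable from f1e7: {31cf, 3d3b, 41f2, 43a9, e275, f1e7, f32d}.
Only in 38c6's history (ahead): {38c6} — 1.
Only in f1e7's history (behind): {31cf, 3d3b, 41f2, 43a9, e275, f1e7} — 6.

1 ahead, 6 behind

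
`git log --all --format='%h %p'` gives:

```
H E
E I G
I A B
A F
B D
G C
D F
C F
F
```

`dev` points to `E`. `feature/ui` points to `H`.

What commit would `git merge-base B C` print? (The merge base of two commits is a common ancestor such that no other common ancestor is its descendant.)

F

Ancestors of B: {B, D, F}.
Ancestors of C: {C, F}.
Common ancestors: {F}.
The only common ancestor is F, so it is the merge base.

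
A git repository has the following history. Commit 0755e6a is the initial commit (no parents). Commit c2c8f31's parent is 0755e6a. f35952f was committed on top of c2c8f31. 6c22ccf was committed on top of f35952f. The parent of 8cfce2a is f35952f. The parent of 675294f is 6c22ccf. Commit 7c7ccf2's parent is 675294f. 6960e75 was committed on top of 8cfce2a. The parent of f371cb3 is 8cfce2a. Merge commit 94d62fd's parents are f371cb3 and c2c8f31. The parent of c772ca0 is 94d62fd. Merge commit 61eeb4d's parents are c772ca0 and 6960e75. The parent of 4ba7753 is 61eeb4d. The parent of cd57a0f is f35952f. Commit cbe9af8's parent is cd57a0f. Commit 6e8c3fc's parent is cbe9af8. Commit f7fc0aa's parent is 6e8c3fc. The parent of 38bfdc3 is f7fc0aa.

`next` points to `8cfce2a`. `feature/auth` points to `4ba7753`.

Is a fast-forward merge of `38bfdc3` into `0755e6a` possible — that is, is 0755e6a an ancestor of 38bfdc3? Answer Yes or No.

A fast-forward from 0755e6a to 38bfdc3 is possible iff 0755e6a is an ancestor of 38bfdc3.
Ancestors of 38bfdc3: {0755e6a, 38bfdc3, 6e8c3fc, c2c8f31, cbe9af8, cd57a0f, f35952f, f7fc0aa}.
0755e6a is among them, so fast-forward is possible.

Yes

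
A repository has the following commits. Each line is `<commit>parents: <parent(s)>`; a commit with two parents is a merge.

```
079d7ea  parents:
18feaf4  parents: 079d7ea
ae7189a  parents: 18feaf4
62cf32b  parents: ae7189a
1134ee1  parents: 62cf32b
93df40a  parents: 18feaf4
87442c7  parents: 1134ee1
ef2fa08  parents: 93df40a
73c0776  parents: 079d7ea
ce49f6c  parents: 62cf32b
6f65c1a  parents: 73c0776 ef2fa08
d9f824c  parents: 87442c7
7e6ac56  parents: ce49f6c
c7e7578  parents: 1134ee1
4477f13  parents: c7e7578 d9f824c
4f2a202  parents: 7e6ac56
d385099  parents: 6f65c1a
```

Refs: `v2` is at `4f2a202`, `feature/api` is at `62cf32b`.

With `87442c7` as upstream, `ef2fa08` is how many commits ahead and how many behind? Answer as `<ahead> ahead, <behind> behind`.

Reachable from ef2fa08: {079d7ea, 18feaf4, 93df40a, ef2fa08}.
Reachable from 87442c7: {079d7ea, 1134ee1, 18feaf4, 62cf32b, 87442c7, ae7189a}.
Only in ef2fa08's history (ahead): {93df40a, ef2fa08} — 2.
Only in 87442c7's history (behind): {1134ee1, 62cf32b, 87442c7, ae7189a} — 4.

2 ahead, 4 behind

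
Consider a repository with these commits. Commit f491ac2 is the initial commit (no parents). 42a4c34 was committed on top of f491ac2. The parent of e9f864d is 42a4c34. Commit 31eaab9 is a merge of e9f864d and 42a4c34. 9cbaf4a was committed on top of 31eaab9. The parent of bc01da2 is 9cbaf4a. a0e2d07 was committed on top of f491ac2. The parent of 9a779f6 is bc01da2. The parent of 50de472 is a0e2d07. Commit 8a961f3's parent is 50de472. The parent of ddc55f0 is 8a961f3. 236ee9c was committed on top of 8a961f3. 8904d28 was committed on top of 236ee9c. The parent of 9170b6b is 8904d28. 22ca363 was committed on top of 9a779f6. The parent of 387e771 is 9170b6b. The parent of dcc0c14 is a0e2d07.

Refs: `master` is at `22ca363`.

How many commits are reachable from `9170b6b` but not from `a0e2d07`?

Reachable from 9170b6b: {236ee9c, 50de472, 8904d28, 8a961f3, 9170b6b, a0e2d07, f491ac2}.
Reachable from a0e2d07: {a0e2d07, f491ac2}.
In 9170b6b's history but not a0e2d07's: {236ee9c, 50de472, 8904d28, 8a961f3, 9170b6b} — 5 commits.

5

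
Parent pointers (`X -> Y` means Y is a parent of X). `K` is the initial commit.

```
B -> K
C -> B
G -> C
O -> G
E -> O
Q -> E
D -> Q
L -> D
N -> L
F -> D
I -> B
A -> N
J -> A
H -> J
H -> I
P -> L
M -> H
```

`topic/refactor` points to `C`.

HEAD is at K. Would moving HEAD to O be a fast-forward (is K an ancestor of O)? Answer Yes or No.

Yes

A fast-forward from K to O is possible iff K is an ancestor of O.
Ancestors of O: {B, C, G, K, O}.
K is among them, so fast-forward is possible.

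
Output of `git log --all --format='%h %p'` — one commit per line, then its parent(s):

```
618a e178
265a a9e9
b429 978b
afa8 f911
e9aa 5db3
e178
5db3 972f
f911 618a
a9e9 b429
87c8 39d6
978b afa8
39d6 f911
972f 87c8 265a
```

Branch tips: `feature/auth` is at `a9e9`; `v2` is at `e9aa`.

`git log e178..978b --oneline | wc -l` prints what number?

Reachable from 978b: {618a, 978b, afa8, e178, f911}.
Reachable from e178: {e178}.
In 978b's history but not e178's: {618a, 978b, afa8, f911} — 4 commits.

4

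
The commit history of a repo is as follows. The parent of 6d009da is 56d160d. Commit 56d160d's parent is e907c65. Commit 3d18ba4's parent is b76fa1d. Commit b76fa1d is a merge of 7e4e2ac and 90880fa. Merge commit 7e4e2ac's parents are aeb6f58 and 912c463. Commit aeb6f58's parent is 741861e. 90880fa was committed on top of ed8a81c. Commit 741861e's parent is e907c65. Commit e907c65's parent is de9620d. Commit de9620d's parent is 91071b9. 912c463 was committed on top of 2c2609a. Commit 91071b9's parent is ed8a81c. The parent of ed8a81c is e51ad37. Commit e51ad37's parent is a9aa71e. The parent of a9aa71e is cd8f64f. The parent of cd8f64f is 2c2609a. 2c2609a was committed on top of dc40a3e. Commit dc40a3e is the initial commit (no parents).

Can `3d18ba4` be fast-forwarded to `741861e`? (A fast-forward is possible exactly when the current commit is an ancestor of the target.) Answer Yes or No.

A fast-forward from 3d18ba4 to 741861e is possible iff 3d18ba4 is an ancestor of 741861e.
Ancestors of 741861e: {2c2609a, 741861e, 91071b9, a9aa71e, cd8f64f, dc40a3e, de9620d, e51ad37, e907c65, ed8a81c}.
3d18ba4 is not among them, so fast-forward is not possible.

No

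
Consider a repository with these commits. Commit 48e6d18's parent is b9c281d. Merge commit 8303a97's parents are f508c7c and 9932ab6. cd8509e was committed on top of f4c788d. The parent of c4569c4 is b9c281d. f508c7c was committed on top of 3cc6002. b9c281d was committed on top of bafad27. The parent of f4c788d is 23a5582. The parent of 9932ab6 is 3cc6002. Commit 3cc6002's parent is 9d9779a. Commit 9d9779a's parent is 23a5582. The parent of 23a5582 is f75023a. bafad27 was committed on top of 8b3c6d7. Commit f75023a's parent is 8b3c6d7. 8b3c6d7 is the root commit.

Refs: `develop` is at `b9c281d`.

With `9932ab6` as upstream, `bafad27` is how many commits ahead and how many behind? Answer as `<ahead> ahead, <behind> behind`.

1 ahead, 5 behind

Reachable from bafad27: {8b3c6d7, bafad27}.
Reachable from 9932ab6: {23a5582, 3cc6002, 8b3c6d7, 9932ab6, 9d9779a, f75023a}.
Only in bafad27's history (ahead): {bafad27} — 1.
Only in 9932ab6's history (behind): {23a5582, 3cc6002, 9932ab6, 9d9779a, f75023a} — 5.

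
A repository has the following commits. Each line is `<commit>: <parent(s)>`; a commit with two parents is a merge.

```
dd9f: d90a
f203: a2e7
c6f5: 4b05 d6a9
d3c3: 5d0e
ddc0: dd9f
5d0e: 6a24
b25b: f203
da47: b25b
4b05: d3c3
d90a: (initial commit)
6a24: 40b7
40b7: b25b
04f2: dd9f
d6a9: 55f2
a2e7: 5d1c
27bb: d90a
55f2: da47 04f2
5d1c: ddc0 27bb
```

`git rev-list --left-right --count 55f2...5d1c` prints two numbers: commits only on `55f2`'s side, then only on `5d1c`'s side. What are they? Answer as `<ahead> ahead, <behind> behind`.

6 ahead, 0 behind

Reachable from 55f2: {04f2, 27bb, 55f2, 5d1c, a2e7, b25b, d90a, da47, dd9f, ddc0, f203}.
Reachable from 5d1c: {27bb, 5d1c, d90a, dd9f, ddc0}.
Only in 55f2's history (ahead): {04f2, 55f2, a2e7, b25b, da47, f203} — 6.
Only in 5d1c's history (behind): {} — 0.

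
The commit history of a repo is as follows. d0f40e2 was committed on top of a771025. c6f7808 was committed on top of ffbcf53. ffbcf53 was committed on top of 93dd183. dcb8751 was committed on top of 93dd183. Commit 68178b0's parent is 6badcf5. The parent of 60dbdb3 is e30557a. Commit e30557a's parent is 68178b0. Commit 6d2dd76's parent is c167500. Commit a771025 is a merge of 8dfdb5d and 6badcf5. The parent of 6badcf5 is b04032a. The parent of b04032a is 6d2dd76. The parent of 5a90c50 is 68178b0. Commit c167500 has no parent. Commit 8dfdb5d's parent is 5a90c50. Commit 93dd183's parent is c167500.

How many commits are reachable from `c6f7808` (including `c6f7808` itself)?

Walking parent pointers from c6f7808: reachable set = {93dd183, c167500, c6f7808, ffbcf53}.
That is 4 commits.

4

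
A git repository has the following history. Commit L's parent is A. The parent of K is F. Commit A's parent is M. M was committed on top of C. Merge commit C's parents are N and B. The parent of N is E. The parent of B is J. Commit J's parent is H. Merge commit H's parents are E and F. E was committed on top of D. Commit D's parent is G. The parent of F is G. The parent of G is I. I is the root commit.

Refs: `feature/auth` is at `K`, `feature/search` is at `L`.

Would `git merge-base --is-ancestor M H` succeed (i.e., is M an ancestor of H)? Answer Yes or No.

No

Ancestors of H: {D, E, F, G, H, I}.
M is not in that set, so it is not an ancestor of H.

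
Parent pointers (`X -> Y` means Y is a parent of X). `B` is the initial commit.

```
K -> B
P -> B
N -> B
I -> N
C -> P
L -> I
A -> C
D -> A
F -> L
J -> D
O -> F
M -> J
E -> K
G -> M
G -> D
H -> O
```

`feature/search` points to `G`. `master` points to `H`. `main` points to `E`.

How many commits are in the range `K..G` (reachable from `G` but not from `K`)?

7

Reachable from G: {A, B, C, D, G, J, M, P}.
Reachable from K: {B, K}.
In G's history but not K's: {A, C, D, G, J, M, P} — 7 commits.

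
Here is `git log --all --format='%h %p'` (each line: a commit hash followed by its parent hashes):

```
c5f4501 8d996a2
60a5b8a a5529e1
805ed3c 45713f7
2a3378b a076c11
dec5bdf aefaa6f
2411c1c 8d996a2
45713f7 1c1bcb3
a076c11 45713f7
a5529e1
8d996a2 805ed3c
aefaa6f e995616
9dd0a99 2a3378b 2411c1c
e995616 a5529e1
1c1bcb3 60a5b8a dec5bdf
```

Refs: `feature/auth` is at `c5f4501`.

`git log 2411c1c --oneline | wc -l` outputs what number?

Walking parent pointers from 2411c1c: reachable set = {1c1bcb3, 2411c1c, 45713f7, 60a5b8a, 805ed3c, 8d996a2, a5529e1, aefaa6f, dec5bdf, e995616}.
That is 10 commits.

10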